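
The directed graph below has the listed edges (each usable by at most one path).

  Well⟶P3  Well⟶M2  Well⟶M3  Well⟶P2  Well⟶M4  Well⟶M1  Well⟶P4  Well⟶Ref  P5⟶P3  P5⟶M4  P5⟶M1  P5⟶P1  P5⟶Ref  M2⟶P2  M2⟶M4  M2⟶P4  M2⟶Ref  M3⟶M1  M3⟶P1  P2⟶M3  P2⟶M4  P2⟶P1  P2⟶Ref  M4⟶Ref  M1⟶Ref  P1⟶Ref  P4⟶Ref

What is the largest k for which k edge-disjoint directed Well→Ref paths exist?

7

Assign every edge capacity 1; by Menger, the answer equals the max flow.
Path Well→Ref (+1); total 1.
Path Well→M2→Ref (+1); total 2.
Path Well→P2→Ref (+1); total 3.
Path Well→M4→Ref (+1); total 4.
Path Well→M1→Ref (+1); total 5.
Path Well→P4→Ref (+1); total 6.
Path Well→M3→P1→Ref (+1); total 7.
No residual Well→Ref path; max flow = 7.
Certifying cut of size 7: {Well→M1, Well→M2, Well→M3, Well→M4, Well→P2, Well→P4, Well→Ref}.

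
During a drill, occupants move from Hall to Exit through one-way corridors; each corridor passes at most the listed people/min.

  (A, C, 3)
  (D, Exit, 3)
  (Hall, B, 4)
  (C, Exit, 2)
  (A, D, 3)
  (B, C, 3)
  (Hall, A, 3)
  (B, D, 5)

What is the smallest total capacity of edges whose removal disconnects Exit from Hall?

5

Augment Hall→A→C→Exit: bottleneck 2, flow now 2.
Augment Hall→A→D→Exit: bottleneck 1, flow now 3.
Augment Hall→B→D→Exit: bottleneck 2, flow now 5.
No augmenting path remains; maximum flow = 5.
By max-flow min-cut, the minimum cut capacity equals the max flow.
In the residual graph, reachable from Hall: {Hall, A, B, C, D}.
Min-cut edges: C→Exit (2), D→Exit (3); capacity 2 + 3 = 5.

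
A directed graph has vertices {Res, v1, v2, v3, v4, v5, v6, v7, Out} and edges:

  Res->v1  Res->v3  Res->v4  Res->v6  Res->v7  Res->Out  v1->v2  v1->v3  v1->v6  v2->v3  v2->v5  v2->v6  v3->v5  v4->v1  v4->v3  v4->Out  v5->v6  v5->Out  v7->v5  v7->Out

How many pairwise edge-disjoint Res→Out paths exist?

Assign every edge capacity 1; by Menger, the answer equals the max flow.
Path Res→Out (+1); total 1.
Path Res→v4→Out (+1); total 2.
Path Res→v7→Out (+1); total 3.
Path Res→v3→v5→Out (+1); total 4.
No residual Res→Out path; max flow = 4.
Certifying cut of size 4: {Res→Out, Res→v4, Res→v7, v5→Out}.

4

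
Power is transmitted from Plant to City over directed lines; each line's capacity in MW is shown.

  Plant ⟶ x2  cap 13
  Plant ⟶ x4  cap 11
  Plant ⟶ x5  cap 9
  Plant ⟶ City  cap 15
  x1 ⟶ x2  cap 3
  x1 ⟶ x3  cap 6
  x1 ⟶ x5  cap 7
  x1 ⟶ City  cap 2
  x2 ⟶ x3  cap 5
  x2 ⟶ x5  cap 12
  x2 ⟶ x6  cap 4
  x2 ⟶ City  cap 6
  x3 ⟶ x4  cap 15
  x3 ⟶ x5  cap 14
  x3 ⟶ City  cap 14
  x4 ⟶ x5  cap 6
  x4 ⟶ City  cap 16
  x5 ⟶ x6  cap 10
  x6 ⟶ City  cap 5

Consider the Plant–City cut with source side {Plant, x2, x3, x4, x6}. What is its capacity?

97

Edges leaving {Plant, x2, x3, x4, x6}: Plant→x5 (9), Plant→City (15), x2→x5 (12), x2→City (6), x3→x5 (14), x3→City (14), x4→x5 (6), x4→City (16), x6→City (5).
Cut capacity = 9 + 15 + 12 + 6 + 14 + 14 + 6 + 16 + 5 = 97.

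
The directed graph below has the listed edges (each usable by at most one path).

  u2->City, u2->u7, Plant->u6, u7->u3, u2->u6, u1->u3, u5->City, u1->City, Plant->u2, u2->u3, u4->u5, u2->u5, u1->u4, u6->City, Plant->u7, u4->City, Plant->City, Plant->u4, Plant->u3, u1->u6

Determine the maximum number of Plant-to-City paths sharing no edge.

4

Assign every edge capacity 1; by Menger, the answer equals the max flow.
Path Plant→City (+1); total 1.
Path Plant→u2→City (+1); total 2.
Path Plant→u4→City (+1); total 3.
Path Plant→u6→City (+1); total 4.
No residual Plant→City path; max flow = 4.
Certifying cut of size 4: {Plant→City, Plant→u2, Plant→u4, Plant→u6}.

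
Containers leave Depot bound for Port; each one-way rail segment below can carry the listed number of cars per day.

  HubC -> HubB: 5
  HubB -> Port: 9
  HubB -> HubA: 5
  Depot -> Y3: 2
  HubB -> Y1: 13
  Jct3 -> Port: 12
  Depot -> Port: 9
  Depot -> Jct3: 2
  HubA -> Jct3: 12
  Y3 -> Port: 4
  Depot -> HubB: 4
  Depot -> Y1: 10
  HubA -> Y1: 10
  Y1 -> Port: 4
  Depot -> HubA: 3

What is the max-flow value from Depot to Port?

24

Augment Depot→Port: bottleneck 9, flow now 9.
Augment Depot→Y3→Port: bottleneck 2, flow now 11.
Augment Depot→HubB→Port: bottleneck 4, flow now 15.
Augment Depot→Y1→Port: bottleneck 4, flow now 19.
Augment Depot→Jct3→Port: bottleneck 2, flow now 21.
Augment Depot→HubA→Jct3→Port: bottleneck 3, flow now 24.
No augmenting path remains; maximum flow = 24.
In the residual graph, reachable from Depot: {Depot, Y1}.
Min-cut edges: Depot→Y3 (2), Depot→HubB (4), Depot→HubA (3), Depot→Jct3 (2), Depot→Port (9), Y1→Port (4); capacity 2 + 4 + 3 + 2 + 9 + 4 = 24.
This cut is saturated, so no flow can exceed 24.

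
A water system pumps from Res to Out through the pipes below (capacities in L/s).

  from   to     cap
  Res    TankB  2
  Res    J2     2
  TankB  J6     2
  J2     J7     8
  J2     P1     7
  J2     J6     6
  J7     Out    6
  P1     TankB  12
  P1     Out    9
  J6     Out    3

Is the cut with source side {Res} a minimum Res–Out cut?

Yes — it is a minimum cut (capacity 4).

Given cut capacity: 2 + 2 = 4.
Augment Res→TankB→J6→Out: bottleneck 2, flow now 2.
Augment Res→J2→J7→Out: bottleneck 2, flow now 4.
No augmenting path remains; maximum flow = 4.
Cut capacity 4 equals the max flow, so it is a minimum cut.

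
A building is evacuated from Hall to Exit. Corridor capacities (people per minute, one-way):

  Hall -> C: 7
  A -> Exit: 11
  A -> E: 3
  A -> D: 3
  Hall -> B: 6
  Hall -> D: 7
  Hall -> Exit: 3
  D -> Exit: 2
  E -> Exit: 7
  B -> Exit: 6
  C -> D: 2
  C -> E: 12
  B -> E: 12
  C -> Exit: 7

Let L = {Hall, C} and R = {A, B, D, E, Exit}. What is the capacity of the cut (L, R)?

37

Edges leaving {Hall, C}: Hall→B (6), Hall→D (7), Hall→Exit (3), C→D (2), C→E (12), C→Exit (7).
Cut capacity = 6 + 7 + 3 + 2 + 12 + 7 = 37.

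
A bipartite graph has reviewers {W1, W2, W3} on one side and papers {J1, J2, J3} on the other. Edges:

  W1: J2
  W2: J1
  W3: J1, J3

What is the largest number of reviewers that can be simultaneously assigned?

Unit-capacity flow: source→left, listed edges, right→sink; max matching = max flow.
Augmenting path W1→J2 (+1); matched 1.
Augmenting path W2→J1 (+1); matched 2.
Augmenting path W3→J3 (+1); matched 3.
No augmenting path remains; maximum matching = 3.
König certificate: {W1, W2, W3} is a vertex cover of size 3 (every listed pair touches it), so no matching can be larger.

3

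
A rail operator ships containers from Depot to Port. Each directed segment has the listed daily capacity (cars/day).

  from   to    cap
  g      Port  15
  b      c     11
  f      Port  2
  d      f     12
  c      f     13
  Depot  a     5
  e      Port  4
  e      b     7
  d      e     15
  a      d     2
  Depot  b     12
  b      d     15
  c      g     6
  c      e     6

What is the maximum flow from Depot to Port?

12

Augment Depot→a→d→e→Port: bottleneck 2, flow now 2.
Augment Depot→b→c→e→Port: bottleneck 2, flow now 4.
Augment Depot→b→c→f→Port: bottleneck 2, flow now 6.
Augment Depot→b→c→g→Port: bottleneck 6, flow now 12.
No augmenting path remains; maximum flow = 12.
In the residual graph, reachable from Depot: {Depot, a, b, c, d, e, f}.
Min-cut edges: c→g (6), e→Port (4), f→Port (2); capacity 6 + 4 + 2 = 12.
This cut is saturated, so no flow can exceed 12.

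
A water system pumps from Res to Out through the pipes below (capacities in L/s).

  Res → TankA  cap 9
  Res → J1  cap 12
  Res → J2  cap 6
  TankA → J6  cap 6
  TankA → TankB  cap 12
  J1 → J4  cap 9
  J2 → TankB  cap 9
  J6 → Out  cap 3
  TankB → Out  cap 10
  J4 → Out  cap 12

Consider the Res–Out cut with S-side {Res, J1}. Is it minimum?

Given cut capacity: 9 + 6 + 9 = 24.
Augment Res→TankA→J6→Out: bottleneck 3, flow now 3.
Augment Res→TankA→TankB→Out: bottleneck 6, flow now 9.
Augment Res→J1→J4→Out: bottleneck 9, flow now 18.
Augment Res→J2→TankB→Out: bottleneck 4, flow now 22.
No augmenting path remains; maximum flow = 22.
In the residual graph, reachable from Res: {Res, TankA, J1, J2, J6, TankB}.
Min-cut edges: J1→J4 (9), J6→Out (3), TankB→Out (10); capacity 9 + 3 + 10 = 22.
Cut capacity 24 exceeds the max flow 22, so it is not minimum.

No — its capacity is 24, but the minimum cut has capacity 22.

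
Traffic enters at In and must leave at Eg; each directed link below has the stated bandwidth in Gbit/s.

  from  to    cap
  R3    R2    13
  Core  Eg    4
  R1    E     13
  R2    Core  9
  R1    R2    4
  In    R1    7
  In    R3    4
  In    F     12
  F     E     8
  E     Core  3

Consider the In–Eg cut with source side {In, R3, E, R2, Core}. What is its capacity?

23

Edges leaving {In, R3, E, R2, Core}: In→R1 (7), In→F (12), Core→Eg (4).
Cut capacity = 7 + 12 + 4 = 23.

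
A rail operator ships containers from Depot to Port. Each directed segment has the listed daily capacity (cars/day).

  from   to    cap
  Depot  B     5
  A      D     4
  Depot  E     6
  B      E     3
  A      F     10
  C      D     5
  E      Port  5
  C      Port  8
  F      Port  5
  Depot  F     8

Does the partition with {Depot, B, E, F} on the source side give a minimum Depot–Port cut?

Yes — it is a minimum cut (capacity 10).

Given cut capacity: 5 + 5 = 10.
Augment Depot→E→Port: bottleneck 5, flow now 5.
Augment Depot→F→Port: bottleneck 5, flow now 10.
No augmenting path remains; maximum flow = 10.
Cut capacity 10 equals the max flow, so it is a minimum cut.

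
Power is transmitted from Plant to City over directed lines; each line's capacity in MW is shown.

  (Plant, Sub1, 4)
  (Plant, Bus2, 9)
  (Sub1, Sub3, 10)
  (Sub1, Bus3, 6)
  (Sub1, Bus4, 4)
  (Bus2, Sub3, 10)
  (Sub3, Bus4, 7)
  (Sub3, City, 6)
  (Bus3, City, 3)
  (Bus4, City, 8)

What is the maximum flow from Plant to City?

Augment Plant→Sub1→Sub3→City: bottleneck 4, flow now 4.
Augment Plant→Bus2→Sub3→City: bottleneck 2, flow now 6.
Augment Plant→Bus2→Sub3→Bus4→City: bottleneck 7, flow now 13.
No augmenting path remains; maximum flow = 13.
In the residual graph, reachable from Plant: {Plant}.
Min-cut edges: Plant→Sub1 (4), Plant→Bus2 (9); capacity 4 + 9 = 13.
This cut is saturated, so no flow can exceed 13.

13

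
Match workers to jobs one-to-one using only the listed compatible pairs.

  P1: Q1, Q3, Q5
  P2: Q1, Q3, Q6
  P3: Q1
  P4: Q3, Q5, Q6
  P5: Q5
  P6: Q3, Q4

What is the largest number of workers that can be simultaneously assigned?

Unit-capacity flow: source→left, listed edges, right→sink; max matching = max flow.
Augmenting path P1→Q1 (+1); matched 1.
Augmenting path P2→Q3 (+1); matched 2.
Augmenting path P4→Q5 (+1); matched 3.
Augmenting path P6→Q4 (+1); matched 4.
Augmenting path P5→Q5→P4→Q6 (+1); matched 5.
No augmenting path remains; maximum matching = 5.
König certificate: {P6, Q1, Q3, Q5, Q6} is a vertex cover of size 5 (every listed pair touches it), so no matching can be larger.

5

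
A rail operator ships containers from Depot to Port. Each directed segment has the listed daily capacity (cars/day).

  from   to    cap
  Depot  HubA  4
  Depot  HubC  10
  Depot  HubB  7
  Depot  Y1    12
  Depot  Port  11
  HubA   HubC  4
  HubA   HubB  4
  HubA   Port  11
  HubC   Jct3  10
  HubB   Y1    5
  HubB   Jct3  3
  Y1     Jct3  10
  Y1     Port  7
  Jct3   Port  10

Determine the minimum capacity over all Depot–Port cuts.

32

Augment Depot→Port: bottleneck 11, flow now 11.
Augment Depot→HubA→Port: bottleneck 4, flow now 15.
Augment Depot→Y1→Port: bottleneck 7, flow now 22.
Augment Depot→HubC→Jct3→Port: bottleneck 10, flow now 32.
No augmenting path remains; maximum flow = 32.
By max-flow min-cut, the minimum cut capacity equals the max flow.
In the residual graph, reachable from Depot: {Depot, HubC, HubB, Y1, Jct3}.
Min-cut edges: Depot→HubA (4), Depot→Port (11), Y1→Port (7), Jct3→Port (10); capacity 4 + 11 + 7 + 10 = 32.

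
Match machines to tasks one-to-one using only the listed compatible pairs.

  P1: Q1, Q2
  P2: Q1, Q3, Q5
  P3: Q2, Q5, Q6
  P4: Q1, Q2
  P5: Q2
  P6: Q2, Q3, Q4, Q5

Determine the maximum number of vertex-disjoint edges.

Unit-capacity flow: source→left, listed edges, right→sink; max matching = max flow.
Augmenting path P1→Q1 (+1); matched 1.
Augmenting path P2→Q3 (+1); matched 2.
Augmenting path P3→Q2 (+1); matched 3.
Augmenting path P6→Q4 (+1); matched 4.
Augmenting path P4→Q2→P3→Q5 (+1); matched 5.
No augmenting path remains; maximum matching = 5.
König certificate: {P2, P3, P6, Q1, Q2} is a vertex cover of size 5 (every listed pair touches it), so no matching can be larger.

5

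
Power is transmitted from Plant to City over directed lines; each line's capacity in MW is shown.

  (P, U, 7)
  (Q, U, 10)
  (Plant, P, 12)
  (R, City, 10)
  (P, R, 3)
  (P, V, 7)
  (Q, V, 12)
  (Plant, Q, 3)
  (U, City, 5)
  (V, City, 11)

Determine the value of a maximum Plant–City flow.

Augment Plant→P→R→City: bottleneck 3, flow now 3.
Augment Plant→P→U→City: bottleneck 5, flow now 8.
Augment Plant→P→V→City: bottleneck 4, flow now 12.
Augment Plant→Q→V→City: bottleneck 3, flow now 15.
No augmenting path remains; maximum flow = 15.
In the residual graph, reachable from Plant: {Plant}.
Min-cut edges: Plant→P (12), Plant→Q (3); capacity 12 + 3 = 15.
This cut is saturated, so no flow can exceed 15.

15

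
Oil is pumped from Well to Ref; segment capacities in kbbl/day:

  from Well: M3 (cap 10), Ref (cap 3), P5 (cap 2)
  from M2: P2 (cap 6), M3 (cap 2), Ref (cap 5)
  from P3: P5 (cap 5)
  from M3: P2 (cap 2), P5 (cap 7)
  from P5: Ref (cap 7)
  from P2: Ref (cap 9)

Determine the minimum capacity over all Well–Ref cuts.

12

Augment Well→Ref: bottleneck 3, flow now 3.
Augment Well→P5→Ref: bottleneck 2, flow now 5.
Augment Well→M3→P5→Ref: bottleneck 5, flow now 10.
Augment Well→M3→P2→Ref: bottleneck 2, flow now 12.
No augmenting path remains; maximum flow = 12.
By max-flow min-cut, the minimum cut capacity equals the max flow.
In the residual graph, reachable from Well: {Well, M3, P5}.
Min-cut edges: Well→Ref (3), M3→P2 (2), P5→Ref (7); capacity 3 + 2 + 7 = 12.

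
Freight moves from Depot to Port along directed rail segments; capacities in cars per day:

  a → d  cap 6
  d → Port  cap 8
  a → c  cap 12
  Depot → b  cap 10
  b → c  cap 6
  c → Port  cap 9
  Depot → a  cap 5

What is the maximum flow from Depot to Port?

Augment Depot→a→c→Port: bottleneck 5, flow now 5.
Augment Depot→b→c→Port: bottleneck 4, flow now 9.
Augment Depot→b→c→a→d→Port: bottleneck 2, flow now 11. (uses reverse residual edge)
No augmenting path remains; maximum flow = 11.
In the residual graph, reachable from Depot: {Depot, b}.
Min-cut edges: Depot→a (5), b→c (6); capacity 5 + 6 = 11.
This cut is saturated, so no flow can exceed 11.

11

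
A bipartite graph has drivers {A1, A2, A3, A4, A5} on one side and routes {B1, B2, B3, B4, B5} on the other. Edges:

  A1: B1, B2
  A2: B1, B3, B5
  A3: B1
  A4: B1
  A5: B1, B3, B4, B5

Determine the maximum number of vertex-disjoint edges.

4

Unit-capacity flow: source→left, listed edges, right→sink; max matching = max flow.
Augmenting path A1→B1 (+1); matched 1.
Augmenting path A2→B3 (+1); matched 2.
Augmenting path A5→B4 (+1); matched 3.
Augmenting path A3→B1→A1→B2 (+1); matched 4.
No augmenting path remains; maximum matching = 4.
König certificate: {A1, A2, A5, B1} is a vertex cover of size 4 (every listed pair touches it), so no matching can be larger.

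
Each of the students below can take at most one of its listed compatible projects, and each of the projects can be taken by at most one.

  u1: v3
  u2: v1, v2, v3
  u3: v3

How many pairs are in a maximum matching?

2

Unit-capacity flow: source→left, listed edges, right→sink; max matching = max flow.
Augmenting path u1→v3 (+1); matched 1.
Augmenting path u2→v1 (+1); matched 2.
No augmenting path remains; maximum matching = 2.
König certificate: {u2, v3} is a vertex cover of size 2 (every listed pair touches it), so no matching can be larger.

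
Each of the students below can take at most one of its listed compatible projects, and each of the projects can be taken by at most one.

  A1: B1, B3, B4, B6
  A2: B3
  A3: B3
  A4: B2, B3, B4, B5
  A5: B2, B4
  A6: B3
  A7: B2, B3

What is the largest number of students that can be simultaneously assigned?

5

Unit-capacity flow: source→left, listed edges, right→sink; max matching = max flow.
Augmenting path A1→B1 (+1); matched 1.
Augmenting path A2→B3 (+1); matched 2.
Augmenting path A4→B2 (+1); matched 3.
Augmenting path A5→B4 (+1); matched 4.
Augmenting path A7→B2→A4→B5 (+1); matched 5.
No augmenting path remains; maximum matching = 5.
König certificate: {A1, A4, A5, A7, B3} is a vertex cover of size 5 (every listed pair touches it), so no matching can be larger.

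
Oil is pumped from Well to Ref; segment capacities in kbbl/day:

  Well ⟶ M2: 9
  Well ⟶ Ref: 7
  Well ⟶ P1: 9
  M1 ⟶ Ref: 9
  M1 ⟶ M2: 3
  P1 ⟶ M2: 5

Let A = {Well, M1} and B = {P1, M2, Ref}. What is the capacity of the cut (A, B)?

37

Edges leaving {Well, M1}: Well→P1 (9), Well→M2 (9), Well→Ref (7), M1→M2 (3), M1→Ref (9).
Cut capacity = 9 + 9 + 7 + 3 + 9 = 37.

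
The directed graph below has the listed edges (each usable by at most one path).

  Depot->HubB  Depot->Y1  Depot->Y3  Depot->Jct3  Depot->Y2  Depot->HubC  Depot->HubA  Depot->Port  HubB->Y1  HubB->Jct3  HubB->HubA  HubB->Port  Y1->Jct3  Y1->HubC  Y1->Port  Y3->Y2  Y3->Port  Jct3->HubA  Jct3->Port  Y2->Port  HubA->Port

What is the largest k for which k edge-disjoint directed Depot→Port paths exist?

7

Assign every edge capacity 1; by Menger, the answer equals the max flow.
Path Depot→Port (+1); total 1.
Path Depot→HubB→Port (+1); total 2.
Path Depot→Y1→Port (+1); total 3.
Path Depot→Y3→Port (+1); total 4.
Path Depot→Jct3→Port (+1); total 5.
Path Depot→Y2→Port (+1); total 6.
Path Depot→HubA→Port (+1); total 7.
No residual Depot→Port path; max flow = 7.
Certifying cut of size 7: {Depot→HubA, Depot→HubB, Depot→Jct3, Depot→Port, Depot→Y1, Depot→Y2, Depot→Y3}.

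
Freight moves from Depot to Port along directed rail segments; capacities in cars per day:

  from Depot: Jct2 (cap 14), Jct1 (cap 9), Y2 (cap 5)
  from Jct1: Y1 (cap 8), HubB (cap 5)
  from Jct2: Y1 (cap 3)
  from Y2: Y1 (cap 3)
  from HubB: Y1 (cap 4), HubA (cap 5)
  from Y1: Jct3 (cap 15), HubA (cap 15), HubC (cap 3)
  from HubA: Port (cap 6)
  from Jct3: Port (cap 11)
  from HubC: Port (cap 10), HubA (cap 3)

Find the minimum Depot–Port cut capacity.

Augment Depot→Jct1→HubB→HubA→Port: bottleneck 5, flow now 5.
Augment Depot→Jct1→Y1→HubA→Port: bottleneck 1, flow now 6.
Augment Depot→Jct1→Y1→Jct3→Port: bottleneck 3, flow now 9.
Augment Depot→Jct2→Y1→Jct3→Port: bottleneck 3, flow now 12.
Augment Depot→Y2→Y1→Jct3→Port: bottleneck 3, flow now 15.
No augmenting path remains; maximum flow = 15.
By max-flow min-cut, the minimum cut capacity equals the max flow.
In the residual graph, reachable from Depot: {Depot, Jct2, Y2}.
Min-cut edges: Depot→Jct1 (9), Jct2→Y1 (3), Y2→Y1 (3); capacity 9 + 3 + 3 = 15.

15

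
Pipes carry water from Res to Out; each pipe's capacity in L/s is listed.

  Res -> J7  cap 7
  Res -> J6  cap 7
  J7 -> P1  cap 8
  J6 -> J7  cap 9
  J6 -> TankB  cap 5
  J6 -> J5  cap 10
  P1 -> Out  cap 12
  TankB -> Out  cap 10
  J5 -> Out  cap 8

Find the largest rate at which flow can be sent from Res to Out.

14

Augment Res→J7→P1→Out: bottleneck 7, flow now 7.
Augment Res→J6→TankB→Out: bottleneck 5, flow now 12.
Augment Res→J6→J5→Out: bottleneck 2, flow now 14.
No augmenting path remains; maximum flow = 14.
In the residual graph, reachable from Res: {Res}.
Min-cut edges: Res→J7 (7), Res→J6 (7); capacity 7 + 7 = 14.
This cut is saturated, so no flow can exceed 14.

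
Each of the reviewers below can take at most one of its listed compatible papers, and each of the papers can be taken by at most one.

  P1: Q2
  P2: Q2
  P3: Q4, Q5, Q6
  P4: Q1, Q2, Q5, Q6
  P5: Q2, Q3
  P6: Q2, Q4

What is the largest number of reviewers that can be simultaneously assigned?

Unit-capacity flow: source→left, listed edges, right→sink; max matching = max flow.
Augmenting path P1→Q2 (+1); matched 1.
Augmenting path P3→Q4 (+1); matched 2.
Augmenting path P4→Q1 (+1); matched 3.
Augmenting path P5→Q3 (+1); matched 4.
Augmenting path P6→Q4→P3→Q5 (+1); matched 5.
No augmenting path remains; maximum matching = 5.
König certificate: {P3, P4, P5, P6, Q2} is a vertex cover of size 5 (every listed pair touches it), so no matching can be larger.

5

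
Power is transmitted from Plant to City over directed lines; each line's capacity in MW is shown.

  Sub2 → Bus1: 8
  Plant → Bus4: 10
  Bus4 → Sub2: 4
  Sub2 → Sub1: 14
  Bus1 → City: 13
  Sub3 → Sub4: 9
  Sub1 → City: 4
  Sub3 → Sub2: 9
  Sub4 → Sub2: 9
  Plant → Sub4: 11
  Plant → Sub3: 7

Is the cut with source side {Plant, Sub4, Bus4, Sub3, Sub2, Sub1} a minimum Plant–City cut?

Yes — it is a minimum cut (capacity 12).

Given cut capacity: 8 + 4 = 12.
Augment Plant→Sub4→Sub2→Sub1→City: bottleneck 4, flow now 4.
Augment Plant→Sub4→Sub2→Bus1→City: bottleneck 5, flow now 9.
Augment Plant→Bus4→Sub2→Bus1→City: bottleneck 3, flow now 12.
No augmenting path remains; maximum flow = 12.
Cut capacity 12 equals the max flow, so it is a minimum cut.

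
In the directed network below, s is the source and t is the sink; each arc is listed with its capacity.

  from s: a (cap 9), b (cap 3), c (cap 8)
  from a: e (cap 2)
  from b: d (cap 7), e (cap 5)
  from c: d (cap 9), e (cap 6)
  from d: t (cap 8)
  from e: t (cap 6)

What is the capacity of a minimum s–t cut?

Augment s→a→e→t: bottleneck 2, flow now 2.
Augment s→b→d→t: bottleneck 3, flow now 5.
Augment s→c→d→t: bottleneck 5, flow now 10.
Augment s→c→e→t: bottleneck 3, flow now 13.
No augmenting path remains; maximum flow = 13.
By max-flow min-cut, the minimum cut capacity equals the max flow.
In the residual graph, reachable from s: {s, a}.
Min-cut edges: s→b (3), s→c (8), a→e (2); capacity 3 + 8 + 2 = 13.

13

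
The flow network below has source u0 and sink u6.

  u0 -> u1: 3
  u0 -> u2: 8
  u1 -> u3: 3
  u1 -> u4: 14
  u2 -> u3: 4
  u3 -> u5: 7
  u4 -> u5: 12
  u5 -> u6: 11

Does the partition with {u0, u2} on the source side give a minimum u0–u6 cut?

Given cut capacity: 3 + 4 = 7.
Augment u0→u1→u3→u5→u6: bottleneck 3, flow now 3.
Augment u0→u2→u3→u5→u6: bottleneck 4, flow now 7.
No augmenting path remains; maximum flow = 7.
Cut capacity 7 equals the max flow, so it is a minimum cut.

Yes — it is a minimum cut (capacity 7).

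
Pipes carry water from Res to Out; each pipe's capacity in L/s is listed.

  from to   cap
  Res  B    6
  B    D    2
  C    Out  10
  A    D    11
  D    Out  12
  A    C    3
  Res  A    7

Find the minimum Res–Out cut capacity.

Augment Res→A→C→Out: bottleneck 3, flow now 3.
Augment Res→A→D→Out: bottleneck 4, flow now 7.
Augment Res→B→D→Out: bottleneck 2, flow now 9.
No augmenting path remains; maximum flow = 9.
By max-flow min-cut, the minimum cut capacity equals the max flow.
In the residual graph, reachable from Res: {Res, B}.
Min-cut edges: Res→A (7), B→D (2); capacity 7 + 2 = 9.

9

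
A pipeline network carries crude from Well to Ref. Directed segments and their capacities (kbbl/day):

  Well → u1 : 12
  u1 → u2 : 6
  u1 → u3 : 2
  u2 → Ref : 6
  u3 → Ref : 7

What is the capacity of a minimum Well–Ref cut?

Augment Well→u1→u2→Ref: bottleneck 6, flow now 6.
Augment Well→u1→u3→Ref: bottleneck 2, flow now 8.
No augmenting path remains; maximum flow = 8.
By max-flow min-cut, the minimum cut capacity equals the max flow.
In the residual graph, reachable from Well: {Well, u1}.
Min-cut edges: u1→u2 (6), u1→u3 (2); capacity 6 + 2 = 8.

8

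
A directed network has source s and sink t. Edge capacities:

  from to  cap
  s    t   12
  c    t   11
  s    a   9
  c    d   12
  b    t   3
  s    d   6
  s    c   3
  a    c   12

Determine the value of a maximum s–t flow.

23

Augment s→t: bottleneck 12, flow now 12.
Augment s→c→t: bottleneck 3, flow now 15.
Augment s→a→c→t: bottleneck 8, flow now 23.
No augmenting path remains; maximum flow = 23.
In the residual graph, reachable from s: {s, a, c, d}.
Min-cut edges: s→t (12), c→t (11); capacity 12 + 11 = 23.
This cut is saturated, so no flow can exceed 23.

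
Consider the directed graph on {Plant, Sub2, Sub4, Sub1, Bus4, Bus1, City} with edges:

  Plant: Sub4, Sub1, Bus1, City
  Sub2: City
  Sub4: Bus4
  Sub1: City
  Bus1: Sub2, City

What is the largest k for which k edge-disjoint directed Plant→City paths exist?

Assign every edge capacity 1; by Menger, the answer equals the max flow.
Path Plant→City (+1); total 1.
Path Plant→Sub1→City (+1); total 2.
Path Plant→Bus1→City (+1); total 3.
No residual Plant→City path; max flow = 3.
Certifying cut of size 3: {Plant→Bus1, Plant→City, Plant→Sub1}.

3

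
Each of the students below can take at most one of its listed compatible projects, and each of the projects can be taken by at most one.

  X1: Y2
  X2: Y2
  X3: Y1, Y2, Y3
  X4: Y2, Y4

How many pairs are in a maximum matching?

3

Unit-capacity flow: source→left, listed edges, right→sink; max matching = max flow.
Augmenting path X1→Y2 (+1); matched 1.
Augmenting path X3→Y1 (+1); matched 2.
Augmenting path X4→Y4 (+1); matched 3.
No augmenting path remains; maximum matching = 3.
König certificate: {X3, X4, Y2} is a vertex cover of size 3 (every listed pair touches it), so no matching can be larger.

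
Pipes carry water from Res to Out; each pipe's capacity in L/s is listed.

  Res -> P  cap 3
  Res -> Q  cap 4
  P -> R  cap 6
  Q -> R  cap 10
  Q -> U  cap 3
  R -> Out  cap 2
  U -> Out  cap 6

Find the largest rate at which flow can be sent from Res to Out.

5

Augment Res→P→R→Out: bottleneck 2, flow now 2.
Augment Res→Q→U→Out: bottleneck 3, flow now 5.
No augmenting path remains; maximum flow = 5.
In the residual graph, reachable from Res: {Res, P, Q, R}.
Min-cut edges: Q→U (3), R→Out (2); capacity 3 + 2 = 5.
This cut is saturated, so no flow can exceed 5.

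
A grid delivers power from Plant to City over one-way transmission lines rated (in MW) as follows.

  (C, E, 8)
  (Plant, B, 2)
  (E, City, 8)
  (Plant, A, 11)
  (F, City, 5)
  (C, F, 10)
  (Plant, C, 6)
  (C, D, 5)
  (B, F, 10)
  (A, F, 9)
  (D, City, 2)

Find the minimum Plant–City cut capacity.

11

Augment Plant→A→F→City: bottleneck 5, flow now 5.
Augment Plant→C→D→City: bottleneck 2, flow now 7.
Augment Plant→C→E→City: bottleneck 4, flow now 11.
No augmenting path remains; maximum flow = 11.
By max-flow min-cut, the minimum cut capacity equals the max flow.
In the residual graph, reachable from Plant: {Plant, A, B, F}.
Min-cut edges: Plant→C (6), F→City (5); capacity 6 + 5 = 11.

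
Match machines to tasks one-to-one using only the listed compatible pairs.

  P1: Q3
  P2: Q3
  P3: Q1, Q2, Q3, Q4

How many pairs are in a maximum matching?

2

Unit-capacity flow: source→left, listed edges, right→sink; max matching = max flow.
Augmenting path P1→Q3 (+1); matched 1.
Augmenting path P3→Q1 (+1); matched 2.
No augmenting path remains; maximum matching = 2.
König certificate: {P3, Q3} is a vertex cover of size 2 (every listed pair touches it), so no matching can be larger.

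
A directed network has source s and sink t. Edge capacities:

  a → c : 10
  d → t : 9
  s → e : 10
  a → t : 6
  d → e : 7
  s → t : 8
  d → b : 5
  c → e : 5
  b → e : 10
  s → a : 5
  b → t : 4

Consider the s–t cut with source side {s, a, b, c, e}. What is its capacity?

Edges leaving {s, a, b, c, e}: s→t (8), a→t (6), b→t (4).
Cut capacity = 8 + 6 + 4 = 18.

18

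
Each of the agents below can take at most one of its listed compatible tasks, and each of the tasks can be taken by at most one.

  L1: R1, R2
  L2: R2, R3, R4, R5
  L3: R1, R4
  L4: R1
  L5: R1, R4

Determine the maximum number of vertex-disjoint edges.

Unit-capacity flow: source→left, listed edges, right→sink; max matching = max flow.
Augmenting path L1→R1 (+1); matched 1.
Augmenting path L2→R2 (+1); matched 2.
Augmenting path L3→R4 (+1); matched 3.
Augmenting path L4→R1→L1→R2→L2→R3 (+1); matched 4.
No augmenting path remains; maximum matching = 4.
König certificate: {L1, L2, R1, R4} is a vertex cover of size 4 (every listed pair touches it), so no matching can be larger.

4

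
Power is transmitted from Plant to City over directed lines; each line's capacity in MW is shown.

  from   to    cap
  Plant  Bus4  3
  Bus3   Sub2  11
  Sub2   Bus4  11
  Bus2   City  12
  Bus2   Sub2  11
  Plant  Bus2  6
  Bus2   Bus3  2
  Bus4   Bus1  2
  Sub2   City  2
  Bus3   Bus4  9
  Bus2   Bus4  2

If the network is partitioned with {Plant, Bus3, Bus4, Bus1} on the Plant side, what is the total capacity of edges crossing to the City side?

Edges leaving {Plant, Bus3, Bus4, Bus1}: Plant→Bus2 (6), Bus3→Sub2 (11).
Cut capacity = 6 + 11 = 17.

17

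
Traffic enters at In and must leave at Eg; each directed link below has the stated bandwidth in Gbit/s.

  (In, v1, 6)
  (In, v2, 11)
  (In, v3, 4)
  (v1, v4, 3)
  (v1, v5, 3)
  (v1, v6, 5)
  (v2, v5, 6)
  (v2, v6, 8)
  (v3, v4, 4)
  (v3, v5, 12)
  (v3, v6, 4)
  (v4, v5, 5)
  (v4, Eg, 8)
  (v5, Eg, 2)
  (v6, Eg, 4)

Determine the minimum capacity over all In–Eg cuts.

13

Augment In→v1→v4→Eg: bottleneck 3, flow now 3.
Augment In→v1→v5→Eg: bottleneck 2, flow now 5.
Augment In→v1→v6→Eg: bottleneck 1, flow now 6.
Augment In→v2→v6→Eg: bottleneck 3, flow now 9.
Augment In→v3→v4→Eg: bottleneck 4, flow now 13.
No augmenting path remains; maximum flow = 13.
By max-flow min-cut, the minimum cut capacity equals the max flow.
In the residual graph, reachable from In: {In, v1, v2, v5, v6}.
Min-cut edges: In→v3 (4), v1→v4 (3), v5→Eg (2), v6→Eg (4); capacity 4 + 3 + 2 + 4 = 13.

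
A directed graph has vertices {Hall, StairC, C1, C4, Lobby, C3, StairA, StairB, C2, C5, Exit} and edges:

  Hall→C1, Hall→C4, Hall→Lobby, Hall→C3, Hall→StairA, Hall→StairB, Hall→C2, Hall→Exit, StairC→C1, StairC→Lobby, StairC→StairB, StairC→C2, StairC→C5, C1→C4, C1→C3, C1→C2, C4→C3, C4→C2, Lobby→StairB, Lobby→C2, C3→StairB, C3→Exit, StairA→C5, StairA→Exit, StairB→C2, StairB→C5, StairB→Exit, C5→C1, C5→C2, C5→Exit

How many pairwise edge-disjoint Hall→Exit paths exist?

5

Assign every edge capacity 1; by Menger, the answer equals the max flow.
Path Hall→Exit (+1); total 1.
Path Hall→C3→Exit (+1); total 2.
Path Hall→StairA→Exit (+1); total 3.
Path Hall→StairB→Exit (+1); total 4.
Path Hall→Lobby→StairB→C5→Exit (+1); total 5.
No residual Hall→Exit path; max flow = 5.
Certifying cut of size 5: {C3→Exit, Hall→Exit, Hall→StairA, StairB→C5, StairB→Exit}.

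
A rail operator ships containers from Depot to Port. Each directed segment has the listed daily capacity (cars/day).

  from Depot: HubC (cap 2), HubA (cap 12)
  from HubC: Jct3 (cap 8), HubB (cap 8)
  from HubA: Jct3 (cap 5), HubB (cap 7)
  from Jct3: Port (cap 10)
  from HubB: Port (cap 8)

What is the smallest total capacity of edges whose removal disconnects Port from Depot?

Augment Depot→HubC→Jct3→Port: bottleneck 2, flow now 2.
Augment Depot→HubA→Jct3→Port: bottleneck 5, flow now 7.
Augment Depot→HubA→HubB→Port: bottleneck 7, flow now 14.
No augmenting path remains; maximum flow = 14.
By max-flow min-cut, the minimum cut capacity equals the max flow.
In the residual graph, reachable from Depot: {Depot}.
Min-cut edges: Depot→HubC (2), Depot→HubA (12); capacity 2 + 12 = 14.

14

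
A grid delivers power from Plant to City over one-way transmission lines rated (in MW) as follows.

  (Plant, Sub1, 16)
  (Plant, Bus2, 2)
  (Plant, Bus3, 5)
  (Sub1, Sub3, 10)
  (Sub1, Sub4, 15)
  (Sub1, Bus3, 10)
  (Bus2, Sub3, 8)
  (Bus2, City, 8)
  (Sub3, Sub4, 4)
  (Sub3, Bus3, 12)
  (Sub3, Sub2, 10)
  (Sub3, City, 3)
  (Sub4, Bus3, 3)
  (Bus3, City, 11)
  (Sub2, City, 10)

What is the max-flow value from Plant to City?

23

Augment Plant→Bus2→City: bottleneck 2, flow now 2.
Augment Plant→Bus3→City: bottleneck 5, flow now 7.
Augment Plant→Sub1→Sub3→City: bottleneck 3, flow now 10.
Augment Plant→Sub1→Bus3→City: bottleneck 6, flow now 16.
Augment Plant→Sub1→Sub3→Sub2→City: bottleneck 7, flow now 23.
No augmenting path remains; maximum flow = 23.
In the residual graph, reachable from Plant: {Plant}.
Min-cut edges: Plant→Sub1 (16), Plant→Bus2 (2), Plant→Bus3 (5); capacity 16 + 2 + 5 = 23.
This cut is saturated, so no flow can exceed 23.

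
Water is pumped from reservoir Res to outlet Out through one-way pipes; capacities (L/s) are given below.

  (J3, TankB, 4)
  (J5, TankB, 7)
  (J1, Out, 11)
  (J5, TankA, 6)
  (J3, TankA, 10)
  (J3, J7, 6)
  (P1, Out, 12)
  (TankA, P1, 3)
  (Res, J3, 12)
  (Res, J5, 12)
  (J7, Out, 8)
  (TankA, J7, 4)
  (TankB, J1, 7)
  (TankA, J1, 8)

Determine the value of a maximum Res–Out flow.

Augment Res→J3→J7→Out: bottleneck 6, flow now 6.
Augment Res→J3→TankB→J1→Out: bottleneck 4, flow now 10.
Augment Res→J3→TankA→P1→Out: bottleneck 2, flow now 12.
Augment Res→J5→TankB→J1→Out: bottleneck 3, flow now 15.
Augment Res→J5→TankA→P1→Out: bottleneck 1, flow now 16.
Augment Res→J5→TankA→J7→Out: bottleneck 2, flow now 18.
Augment Res→J5→TankA→J1→Out: bottleneck 3, flow now 21.
Augment Res→J5→TankB→J3→TankA→J1→Out: bottleneck 1, flow now 22. (uses reverse residual edge)
No augmenting path remains; maximum flow = 22.
In the residual graph, reachable from Res: {Res, J3, J5, TankB, TankA, J7, J1}.
Min-cut edges: TankA→P1 (3), J7→Out (8), J1→Out (11); capacity 3 + 8 + 11 = 22.
This cut is saturated, so no flow can exceed 22.

22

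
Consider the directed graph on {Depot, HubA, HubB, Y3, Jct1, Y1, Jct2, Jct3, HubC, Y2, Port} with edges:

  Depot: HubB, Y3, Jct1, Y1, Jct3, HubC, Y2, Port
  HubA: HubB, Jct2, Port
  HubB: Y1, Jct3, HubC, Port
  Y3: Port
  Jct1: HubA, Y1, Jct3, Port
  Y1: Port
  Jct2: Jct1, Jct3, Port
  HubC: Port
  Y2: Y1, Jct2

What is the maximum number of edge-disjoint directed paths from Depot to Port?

7

Assign every edge capacity 1; by Menger, the answer equals the max flow.
Path Depot→Port (+1); total 1.
Path Depot→HubB→Port (+1); total 2.
Path Depot→Y3→Port (+1); total 3.
Path Depot→Jct1→Port (+1); total 4.
Path Depot→Y1→Port (+1); total 5.
Path Depot→HubC→Port (+1); total 6.
Path Depot→Y2→Jct2→Port (+1); total 7.
No residual Depot→Port path; max flow = 7.
Certifying cut of size 7: {Depot→HubB, Depot→HubC, Depot→Jct1, Depot→Port, Depot→Y1, Depot→Y2, Depot→Y3}.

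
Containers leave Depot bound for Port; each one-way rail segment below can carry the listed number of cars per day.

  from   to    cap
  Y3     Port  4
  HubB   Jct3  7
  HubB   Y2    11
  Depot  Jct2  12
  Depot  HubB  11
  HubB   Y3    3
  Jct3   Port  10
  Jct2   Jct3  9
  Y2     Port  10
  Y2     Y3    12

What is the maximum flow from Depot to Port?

20

Augment Depot→HubB→Y3→Port: bottleneck 3, flow now 3.
Augment Depot→HubB→Y2→Port: bottleneck 8, flow now 11.
Augment Depot→Jct2→Jct3→Port: bottleneck 9, flow now 20.
No augmenting path remains; maximum flow = 20.
In the residual graph, reachable from Depot: {Depot, Jct2}.
Min-cut edges: Depot→HubB (11), Jct2→Jct3 (9); capacity 11 + 9 = 20.
This cut is saturated, so no flow can exceed 20.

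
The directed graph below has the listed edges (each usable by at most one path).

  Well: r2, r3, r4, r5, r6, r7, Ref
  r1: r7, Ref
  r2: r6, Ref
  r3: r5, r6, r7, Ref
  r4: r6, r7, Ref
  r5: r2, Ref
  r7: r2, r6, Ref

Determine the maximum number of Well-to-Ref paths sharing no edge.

Assign every edge capacity 1; by Menger, the answer equals the max flow.
Path Well→Ref (+1); total 1.
Path Well→r2→Ref (+1); total 2.
Path Well→r3→Ref (+1); total 3.
Path Well→r4→Ref (+1); total 4.
Path Well→r5→Ref (+1); total 5.
Path Well→r7→Ref (+1); total 6.
No residual Well→Ref path; max flow = 6.
Certifying cut of size 6: {Well→Ref, Well→r2, Well→r3, Well→r4, Well→r5, Well→r7}.

6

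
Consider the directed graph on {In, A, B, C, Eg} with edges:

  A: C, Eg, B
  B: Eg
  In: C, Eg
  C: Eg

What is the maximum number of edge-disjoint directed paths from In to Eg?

Assign every edge capacity 1; by Menger, the answer equals the max flow.
Path In→Eg (+1); total 1.
Path In→C→Eg (+1); total 2.
No residual In→Eg path; max flow = 2.
Certifying cut of size 2: {In→C, In→Eg}.

2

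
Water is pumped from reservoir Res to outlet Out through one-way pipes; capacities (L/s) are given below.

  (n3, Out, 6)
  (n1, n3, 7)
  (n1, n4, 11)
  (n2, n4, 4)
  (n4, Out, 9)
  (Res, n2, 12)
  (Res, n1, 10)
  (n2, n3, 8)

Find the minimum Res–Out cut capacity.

15

Augment Res→n1→n3→Out: bottleneck 6, flow now 6.
Augment Res→n1→n4→Out: bottleneck 4, flow now 10.
Augment Res→n2→n4→Out: bottleneck 4, flow now 14.
Augment Res→n2→n3→n1→n4→Out: bottleneck 1, flow now 15. (uses reverse residual edge)
No augmenting path remains; maximum flow = 15.
By max-flow min-cut, the minimum cut capacity equals the max flow.
In the residual graph, reachable from Res: {Res, n1, n2, n3, n4}.
Min-cut edges: n3→Out (6), n4→Out (9); capacity 6 + 9 = 15.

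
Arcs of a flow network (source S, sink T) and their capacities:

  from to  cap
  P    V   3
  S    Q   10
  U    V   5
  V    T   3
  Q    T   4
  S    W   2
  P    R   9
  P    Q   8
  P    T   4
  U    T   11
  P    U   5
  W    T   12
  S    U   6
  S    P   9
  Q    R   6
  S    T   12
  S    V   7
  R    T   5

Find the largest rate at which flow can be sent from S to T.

41

Augment S→T: bottleneck 12, flow now 12.
Augment S→P→T: bottleneck 4, flow now 16.
Augment S→Q→T: bottleneck 4, flow now 20.
Augment S→U→T: bottleneck 6, flow now 26.
Augment S→V→T: bottleneck 3, flow now 29.
Augment S→W→T: bottleneck 2, flow now 31.
Augment S→P→R→T: bottleneck 5, flow now 36.
Augment S→Q→R→P→U→T: bottleneck 5, flow now 41. (uses reverse residual edge)
No augmenting path remains; maximum flow = 41.
In the residual graph, reachable from S: {S, Q, R, V}.
Min-cut edges: S→P (9), S→U (6), S→W (2), S→T (12), Q→T (4), R→T (5), V→T (3); capacity 9 + 6 + 2 + 12 + 4 + 5 + 3 = 41.
This cut is saturated, so no flow can exceed 41.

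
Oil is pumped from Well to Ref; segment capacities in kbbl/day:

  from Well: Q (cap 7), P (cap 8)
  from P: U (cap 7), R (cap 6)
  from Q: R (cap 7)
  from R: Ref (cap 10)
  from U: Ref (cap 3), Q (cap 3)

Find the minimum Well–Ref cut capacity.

Augment Well→P→R→Ref: bottleneck 6, flow now 6.
Augment Well→P→U→Ref: bottleneck 2, flow now 8.
Augment Well→Q→R→Ref: bottleneck 4, flow now 12.
Augment Well→Q→R→P→U→Ref: bottleneck 1, flow now 13. (uses reverse residual edge)
No augmenting path remains; maximum flow = 13.
By max-flow min-cut, the minimum cut capacity equals the max flow.
In the residual graph, reachable from Well: {Well, P, Q, R, U}.
Min-cut edges: R→Ref (10), U→Ref (3); capacity 10 + 3 = 13.

13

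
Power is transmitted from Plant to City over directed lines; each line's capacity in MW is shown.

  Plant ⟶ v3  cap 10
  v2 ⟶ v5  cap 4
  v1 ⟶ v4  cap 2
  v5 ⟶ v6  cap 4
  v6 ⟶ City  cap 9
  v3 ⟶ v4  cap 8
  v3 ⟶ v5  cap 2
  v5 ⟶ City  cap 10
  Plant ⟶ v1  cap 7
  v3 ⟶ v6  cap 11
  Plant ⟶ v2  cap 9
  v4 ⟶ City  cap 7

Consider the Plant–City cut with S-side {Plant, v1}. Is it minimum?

No — its capacity is 21, but the minimum cut has capacity 16.

Given cut capacity: 9 + 10 + 2 = 21.
Augment Plant→v1→v4→City: bottleneck 2, flow now 2.
Augment Plant→v2→v5→City: bottleneck 4, flow now 6.
Augment Plant→v3→v4→City: bottleneck 5, flow now 11.
Augment Plant→v3→v5→City: bottleneck 2, flow now 13.
Augment Plant→v3→v6→City: bottleneck 3, flow now 16.
No augmenting path remains; maximum flow = 16.
In the residual graph, reachable from Plant: {Plant, v1, v2}.
Min-cut edges: Plant→v3 (10), v1→v4 (2), v2→v5 (4); capacity 10 + 2 + 4 = 16.
Cut capacity 21 exceeds the max flow 16, so it is not minimum.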